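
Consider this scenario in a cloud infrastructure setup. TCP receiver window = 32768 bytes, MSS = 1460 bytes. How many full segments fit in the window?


Given: RWND = 32768 bytes, MSS = 1460 bytes
Full segments = floor(RWND / MSS)
Full segments = floor(32768 / 1460)
Full segments = floor(22.4438) = 22

22


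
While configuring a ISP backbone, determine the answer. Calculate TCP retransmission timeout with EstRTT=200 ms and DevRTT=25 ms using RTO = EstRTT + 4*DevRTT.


Given: EstRTT = 200 ms, DevRTT = 25 ms
Timeout = EstRTT + 4 * DevRTT
4 * DevRTT = 4 * 25 = 100
Timeout = 200 + 100 = 300 ms

300


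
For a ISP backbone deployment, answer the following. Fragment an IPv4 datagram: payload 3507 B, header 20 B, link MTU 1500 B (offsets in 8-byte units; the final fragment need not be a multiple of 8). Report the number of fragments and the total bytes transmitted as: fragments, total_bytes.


Max data per non-final fragment = floor((MTU - header)/8)*8 = floor((1500 - 20)/8)*8 = floor(1480/8)*8 = 1480 B
Final fragment needs no 8-byte alignment: it can carry up to MTU - header = 1480 B
Non-final fragments needed = ceil((payload - 1480) / 1480) = ceil(2027/1480) = ceil(1.3696) = 2
Number of fragments = 2 + 1 = 3
Fragment sizes (data): 2 * 1480 B + 547 B (last, 547 <= 1480 OK)
Total bytes sent = payload + n_frags * header = 3507 + 3*20 = 3507 + 60 = 3567 B

3, 3567


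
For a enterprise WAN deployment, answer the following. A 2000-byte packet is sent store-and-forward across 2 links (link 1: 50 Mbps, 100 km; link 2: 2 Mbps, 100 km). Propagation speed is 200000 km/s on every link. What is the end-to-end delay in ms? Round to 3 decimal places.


Packet = 2000 bytes = 16000 bits. Store-and-forward: sum (t_trans + t_prop) per link.
Link 1: t_trans = 16000/(50*10^6) s = 0.3200 ms; t_prop = 100/200000 s = 0.5000 ms; subtotal = 0.8200 ms
Link 2: t_trans = 16000/(2*10^6) s = 8.0000 ms; t_prop = 100/200000 s = 0.5000 ms; subtotal = 8.5000 ms
End-to-end = 0.8200 + 8.5000 = 9.3200 ms -> 9.320 ms (3 dp)

9.320


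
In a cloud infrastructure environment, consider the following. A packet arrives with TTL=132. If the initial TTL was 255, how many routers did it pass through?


Given: initial TTL = 255, received TTL = 132
Hops = initial TTL - received TTL
Hops = 255 - 132 = 123

123


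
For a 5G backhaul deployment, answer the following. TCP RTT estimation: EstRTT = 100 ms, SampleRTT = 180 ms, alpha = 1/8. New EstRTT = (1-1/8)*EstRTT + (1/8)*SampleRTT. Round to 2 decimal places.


Given: EstRTT = 100 ms, SampleRTT = 180 ms, alpha = 1/8
New EstRTT = (1 - alpha) * EstRTT + alpha * SampleRTT
(7/8) * 100 = 87.5
(1/8) * 180 = 22.5
New EstRTT = 87.5 + 22.5 = 110 ms -> 110.00 ms (2 dp)

110.00


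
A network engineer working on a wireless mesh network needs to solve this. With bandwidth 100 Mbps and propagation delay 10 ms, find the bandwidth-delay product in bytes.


Given: bandwidth = 100 Mbps, delay = 10 ms
BDP in bits = 100 * 10^6 * 10 / 1000
BDP in bits = 1000000
BDP in bytes = 1000000 / 8 = 125000

125000


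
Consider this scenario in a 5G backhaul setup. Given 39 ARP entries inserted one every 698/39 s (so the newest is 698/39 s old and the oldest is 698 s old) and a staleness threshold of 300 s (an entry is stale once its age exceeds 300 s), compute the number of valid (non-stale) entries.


Ages are k * 698/39 s for k = 1..39 (spacing = 17.8974 s).
Entry k is valid iff k * 698/39 <= 300 iff k <= 39 * 300 / 698 = 16.7622
n_valid = floor(16.7622) = 16
(n_stale = 39 - 16 = 23)

16


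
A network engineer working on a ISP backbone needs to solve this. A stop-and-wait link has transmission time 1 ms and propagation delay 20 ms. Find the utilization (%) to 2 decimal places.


Given: Ttrans = 1 ms, Tprop = 20 ms
RTT = 2 * Tprop = 2 * 20 = 40 ms
U = Ttrans / (Ttrans + RTT)
U = 1 / (1 + 40)
U = 1 / 41 = 0.02439
U% = 2.44%

2.44


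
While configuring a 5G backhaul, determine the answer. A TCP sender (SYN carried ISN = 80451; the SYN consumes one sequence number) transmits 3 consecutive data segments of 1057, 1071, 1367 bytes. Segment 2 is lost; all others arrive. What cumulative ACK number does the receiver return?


SYN uses sequence number 80451; first data byte = ISN + 1 = 80452.
Segment 1: SEQ = 80452, len = 1057 B, covers [80452, 81508]
Segment 2: SEQ = 81509, len = 1071 B, covers [81509, 82579] [LOST]
Segment 3: SEQ = 82580, len = 1367 B, covers [82580, 83946]
In-order data received: bytes [80452, 81508] (segments 1..1).
Segment 2 missing -> gap begins at byte 81509; later segments buffered out of order.
Cumulative ACK = next expected in-order byte = 80452 + 1057 = 81509

81509


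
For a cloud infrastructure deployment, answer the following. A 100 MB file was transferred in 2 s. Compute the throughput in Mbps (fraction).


Given: file = 100 MB, time = 2 s
File in Mb = 100 * 8 = 800 Mb
Throughput = 800 / 2 Mbps
Throughput = 400 Mbps

400


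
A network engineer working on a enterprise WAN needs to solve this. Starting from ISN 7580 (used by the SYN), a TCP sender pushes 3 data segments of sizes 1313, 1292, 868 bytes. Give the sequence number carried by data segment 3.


The SYN occupies sequence number ISN = 7580, so the first data byte is ISN + 1 = 7581.
SEQ of data segment i = (ISN + 1) + sum of payload sizes of segments 1..i-1.
Segment 1: SEQ = 7581, payload = 1313 bytes
Segment 2: SEQ = 8894, payload = 1292 bytes
Segment 3: SEQ = 10186, payload = 868 bytes
SEQ of segment 3 = 7581 + 1313 + 1292 = 10186

10186


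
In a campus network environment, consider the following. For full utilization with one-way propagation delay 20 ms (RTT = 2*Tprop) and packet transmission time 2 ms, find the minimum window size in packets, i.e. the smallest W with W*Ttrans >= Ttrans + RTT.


Given: Ttrans = 2 ms, RTT = 40 ms (= 2 * Tprop, Tprop = 20 ms)
Time until first ACK returns = Ttrans + RTT = 2 + 40 = 42 ms
Need W * Ttrans >= Ttrans + RTT  ->  W >= (Ttrans + RTT) / Ttrans
(Ttrans + RTT) / Ttrans = 42 / 2 = 21
W_min = ceil(21) = 21

21


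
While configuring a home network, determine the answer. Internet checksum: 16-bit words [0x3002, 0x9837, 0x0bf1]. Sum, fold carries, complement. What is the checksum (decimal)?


Given words: [0x3002, 0x9837, 0x0bf1]
Step 1: Sum all words
Raw sum = 12290 + 38967 + 3057 = 54314
One's complement = ~54314 & 0xFFFF = 11221

11221


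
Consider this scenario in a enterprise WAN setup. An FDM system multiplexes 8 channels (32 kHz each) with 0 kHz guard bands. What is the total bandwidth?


Given: 8 channels, 32 kHz each, guard = 0 kHz
Channel bandwidth = 8 * 32 = 256 kHz
Guard bands = 7 gaps * 0 kHz = 0 kHz
Total = 256 + 0 = 256 kHz

256


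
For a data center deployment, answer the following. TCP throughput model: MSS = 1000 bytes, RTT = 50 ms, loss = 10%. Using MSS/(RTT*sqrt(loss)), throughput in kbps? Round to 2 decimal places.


Given: MSS = 1000 bytes, RTT = 50 ms, loss = 10%
RTT in seconds = 50 / 1000 = 0.05
Loss rate = 10% = 0.1
sqrt(loss) = sqrt(0.1) = 0.316227766017
Throughput (bytes/s) = 1000 / (0.05 * 0.316227766017) = 63245.5532
Throughput (kbps) = 63245.5532 * 8 / 1000 = 505.964426 -> 505.96 kbps (2 dp)

505.96


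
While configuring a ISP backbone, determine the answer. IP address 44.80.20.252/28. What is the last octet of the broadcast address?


Given: IP = 44.80.20.252, prefix = /28
Host bits = 32 - 28 = 4
Network last octet = 252 AND mask = 240
Host part size = 2^4 - 1 = 15
Broadcast last octet = 240 OR 15 = 255

255


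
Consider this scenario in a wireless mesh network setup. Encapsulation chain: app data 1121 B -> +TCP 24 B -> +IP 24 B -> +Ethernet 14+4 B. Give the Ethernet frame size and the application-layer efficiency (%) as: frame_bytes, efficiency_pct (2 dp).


TCP segment = 1121 + 24 = 1145 B
IP packet = 1145 + 24 = 1169 B
Ethernet frame = 1169 + 14 + 4 = 1187 B
Efficiency = app / frame = 1121 / 1187 = 0.944398 = 94.4398% -> 94.44% (2 dp)

1187, 94.44


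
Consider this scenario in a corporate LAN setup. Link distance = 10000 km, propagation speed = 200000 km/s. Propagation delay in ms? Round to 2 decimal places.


Given: distance = 10000 km, speed = 200000 km/s
Delay = distance / speed = 10000 / 200000 seconds
Delay in ms = 10000 * 1000 / 200000
Delay = 50.0000 ms
Rounded to 2 dp = 50.00 ms

50.00


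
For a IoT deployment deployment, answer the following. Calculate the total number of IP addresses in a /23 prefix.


Given: CIDR prefix /23
Host bits = 32 - 23 = 9
Total addresses = 2^9 = 512

512


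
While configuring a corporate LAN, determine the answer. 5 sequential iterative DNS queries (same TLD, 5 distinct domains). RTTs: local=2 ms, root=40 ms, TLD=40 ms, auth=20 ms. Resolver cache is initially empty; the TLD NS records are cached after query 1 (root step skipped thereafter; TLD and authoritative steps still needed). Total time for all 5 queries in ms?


Lookup 1 (cold cache): local + root + TLD + auth = 2 + 40 + 40 + 20 = 102 ms
Lookups 2..5 (TLD NS cached -> skip root; new domain -> still ask TLD and auth): local + TLD + auth = 2 + 40 + 20 = 62 ms each
Remaining 4 lookups: 4 * 62 = 248 ms
Total = 102 + 248 = 350 ms

350


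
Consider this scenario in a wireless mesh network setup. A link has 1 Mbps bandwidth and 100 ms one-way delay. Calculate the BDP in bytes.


Given: bandwidth = 1 Mbps, delay = 100 ms
BDP in bits = 1 * 10^6 * 100 / 1000
BDP in bits = 100000
BDP in bytes = 100000 / 8 = 12500

12500


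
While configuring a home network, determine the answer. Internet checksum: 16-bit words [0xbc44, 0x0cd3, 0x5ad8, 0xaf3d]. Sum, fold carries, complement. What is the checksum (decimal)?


Given words: [0xbc44, 0x0cd3, 0x5ad8, 0xaf3d]
Step 1: Sum all words
Raw sum = 48196 + 3283 + 23256 + 44861 = 119596
Step 2: Fold carry: (54060 + 1) = 54061
One's complement = ~54061 & 0xFFFF = 11474

11474


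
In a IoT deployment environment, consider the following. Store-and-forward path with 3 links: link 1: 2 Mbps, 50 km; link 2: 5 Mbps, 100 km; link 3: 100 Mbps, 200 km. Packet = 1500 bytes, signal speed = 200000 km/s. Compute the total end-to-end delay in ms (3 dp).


Packet = 1500 bytes = 12000 bits. Store-and-forward: sum (t_trans + t_prop) per link.
Link 1: t_trans = 12000/(2*10^6) s = 6.0000 ms; t_prop = 50/200000 s = 0.2500 ms; subtotal = 6.2500 ms
Link 2: t_trans = 12000/(5*10^6) s = 2.4000 ms; t_prop = 100/200000 s = 0.5000 ms; subtotal = 2.9000 ms
Link 3: t_trans = 12000/(100*10^6) s = 0.1200 ms; t_prop = 200/200000 s = 1.0000 ms; subtotal = 1.1200 ms
End-to-end = 6.2500 + 2.9000 + 1.1200 = 10.2700 ms -> 10.270 ms (3 dp)

10.270


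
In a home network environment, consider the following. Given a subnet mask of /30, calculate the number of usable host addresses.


Given: subnet mask /30
Host bits = 32 - 30 = 2
Total addresses = 2^2 = 4
Usable hosts = 4 - 2 (network + broadcast) = 2

2


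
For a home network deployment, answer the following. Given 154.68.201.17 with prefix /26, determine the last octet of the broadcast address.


Given: IP = 154.68.201.17, prefix = /26
Host bits = 32 - 26 = 6
Network last octet = 17 AND mask = 0
Host part size = 2^6 - 1 = 63
Broadcast last octet = 0 OR 63 = 63

63


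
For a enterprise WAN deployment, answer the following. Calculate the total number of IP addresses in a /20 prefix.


Given: CIDR prefix /20
Host bits = 32 - 20 = 12
Total addresses = 2^12 = 4096

4096


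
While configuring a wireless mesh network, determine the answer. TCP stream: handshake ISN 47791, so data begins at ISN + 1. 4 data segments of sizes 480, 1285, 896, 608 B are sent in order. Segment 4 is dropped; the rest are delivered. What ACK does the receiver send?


SYN uses sequence number 47791; first data byte = ISN + 1 = 47792.
Segment 1: SEQ = 47792, len = 480 B, covers [47792, 48271]
Segment 2: SEQ = 48272, len = 1285 B, covers [48272, 49556]
Segment 3: SEQ = 49557, len = 896 B, covers [49557, 50452]
Segment 4: SEQ = 50453, len = 608 B, covers [50453, 51060] [LOST]
In-order data received: bytes [47792, 50452] (segments 1..3).
Segment 4 missing -> gap begins at byte 50453.
Cumulative ACK = next expected in-order byte = 47792 + 480 + 1285 + 896 = 50453

50453


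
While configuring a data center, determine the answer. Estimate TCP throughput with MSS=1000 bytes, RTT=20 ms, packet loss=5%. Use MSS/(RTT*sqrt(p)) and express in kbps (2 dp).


Given: MSS = 1000 bytes, RTT = 20 ms, loss = 5%
RTT in seconds = 20 / 1000 = 0.02
Loss rate = 5% = 0.05
sqrt(loss) = sqrt(0.05) = 0.223606797750
Throughput (bytes/s) = 1000 / (0.02 * 0.223606797750) = 223606.7977
Throughput (kbps) = 223606.7977 * 8 / 1000 = 1788.854382 -> 1788.85 kbps (2 dp)

1788.85


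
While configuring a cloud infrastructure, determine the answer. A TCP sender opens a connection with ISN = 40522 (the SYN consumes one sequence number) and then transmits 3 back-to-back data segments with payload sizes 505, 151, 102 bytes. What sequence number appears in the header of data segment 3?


The SYN occupies sequence number ISN = 40522, so the first data byte is ISN + 1 = 40523.
SEQ of data segment i = (ISN + 1) + sum of payload sizes of segments 1..i-1.
Segment 1: SEQ = 40523, payload = 505 bytes
Segment 2: SEQ = 41028, payload = 151 bytes
Segment 3: SEQ = 41179, payload = 102 bytes
SEQ of segment 3 = 40523 + 505 + 151 = 41179

41179


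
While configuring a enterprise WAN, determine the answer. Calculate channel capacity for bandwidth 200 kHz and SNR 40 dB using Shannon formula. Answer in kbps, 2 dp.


Given: B = 200 kHz, SNR = 40 dB
SNR linear = 10^(40/10) = 10000
1 + SNR = 10001
log2(10001) = 13.2878566418
C = 200 * 1000 * 13.2878566418 = 2657571.3284 bps
C = 2657.571328 kbps -> 2657.57 kbps (2 dp)

2657.57


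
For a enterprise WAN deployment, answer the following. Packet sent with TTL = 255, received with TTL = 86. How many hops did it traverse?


Given: initial TTL = 255, received TTL = 86
Hops = initial TTL - received TTL
Hops = 255 - 86 = 169

169


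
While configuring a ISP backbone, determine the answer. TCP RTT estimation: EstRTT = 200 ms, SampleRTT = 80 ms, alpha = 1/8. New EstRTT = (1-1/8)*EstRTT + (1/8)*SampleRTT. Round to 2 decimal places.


Given: EstRTT = 200 ms, SampleRTT = 80 ms, alpha = 1/8
New EstRTT = (1 - alpha) * EstRTT + alpha * SampleRTT
(7/8) * 200 = 175
(1/8) * 80 = 10
New EstRTT = 175 + 10 = 185 ms -> 185.00 ms (2 dp)

185.00


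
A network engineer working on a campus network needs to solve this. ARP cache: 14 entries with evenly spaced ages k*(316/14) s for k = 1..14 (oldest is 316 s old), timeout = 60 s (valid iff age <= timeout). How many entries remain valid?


Ages are k * 316/14 s for k = 1..14 (spacing = 22.5714 s).
Entry k is valid iff k * 316/14 <= 60 iff k <= 14 * 60 / 316 = 2.6582
n_valid = floor(2.6582) = 2
(n_stale = 14 - 2 = 12)

2


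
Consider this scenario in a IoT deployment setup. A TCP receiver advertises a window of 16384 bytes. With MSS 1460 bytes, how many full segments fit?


Given: RWND = 16384 bytes, MSS = 1460 bytes
Full segments = floor(RWND / MSS)
Full segments = floor(16384 / 1460)
Full segments = floor(11.2219) = 11

11


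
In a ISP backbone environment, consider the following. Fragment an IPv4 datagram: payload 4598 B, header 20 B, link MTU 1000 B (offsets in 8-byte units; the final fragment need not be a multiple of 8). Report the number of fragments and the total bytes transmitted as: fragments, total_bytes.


Max data per non-final fragment = floor((MTU - header)/8)*8 = floor((1000 - 20)/8)*8 = floor(980/8)*8 = 976 B
Final fragment needs no 8-byte alignment: it can carry up to MTU - header = 980 B
Non-final fragments needed = ceil((payload - 980) / 976) = ceil(3618/976) = ceil(3.7070) = 4
Number of fragments = 4 + 1 = 5
Fragment sizes (data): 4 * 976 B + 694 B (last, 694 <= 980 OK)
Total bytes sent = payload + n_frags * header = 4598 + 5*20 = 4598 + 100 = 4698 B

5, 4698


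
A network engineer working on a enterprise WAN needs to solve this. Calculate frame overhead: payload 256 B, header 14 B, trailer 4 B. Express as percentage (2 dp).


Given: payload = 256 B, header = 14 B, trailer = 4 B
Overhead bytes = header + trailer = 14 + 4 = 18
Total frame = payload + overhead = 256 + 18 = 274
Overhead % = 18 / 274 * 100 = 6.5693% -> 6.57% (2 dp)

6.57


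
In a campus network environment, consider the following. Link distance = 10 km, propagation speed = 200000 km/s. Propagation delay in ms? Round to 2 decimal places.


Given: distance = 10 km, speed = 200000 km/s
Delay = distance / speed = 10 / 200000 seconds
Delay in ms = 10 * 1000 / 200000
Delay = 0.0500 ms
Rounded to 2 dp = 0.05 ms

0.05


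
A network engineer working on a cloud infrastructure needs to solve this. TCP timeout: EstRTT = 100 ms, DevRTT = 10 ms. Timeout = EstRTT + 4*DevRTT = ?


Given: EstRTT = 100 ms, DevRTT = 10 ms
Timeout = EstRTT + 4 * DevRTT
4 * DevRTT = 4 * 10 = 40
Timeout = 100 + 40 = 140 ms

140


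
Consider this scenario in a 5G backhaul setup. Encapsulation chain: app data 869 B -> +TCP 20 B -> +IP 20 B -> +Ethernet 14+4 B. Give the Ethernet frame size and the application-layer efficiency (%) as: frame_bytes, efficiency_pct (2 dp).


TCP segment = 869 + 20 = 889 B
IP packet = 889 + 20 = 909 B
Ethernet frame = 909 + 14 + 4 = 927 B
Efficiency = app / frame = 869 / 927 = 0.937433 = 93.7433% -> 93.74% (2 dp)

927, 93.74


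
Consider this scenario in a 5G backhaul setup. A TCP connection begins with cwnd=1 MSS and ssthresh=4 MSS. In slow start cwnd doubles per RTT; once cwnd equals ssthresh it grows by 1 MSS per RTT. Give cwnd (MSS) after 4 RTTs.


RTT 0: cwnd = 1 MSS (initial)
RTT 1: cwnd = 2 MSS (slow start, doubled)
RTT 2: cwnd = 4 MSS (slow start, doubled)
RTT 3: cwnd = 5 MSS (congestion avoidance, +1)
RTT 4: cwnd = 6 MSS (congestion avoidance, +1)

6


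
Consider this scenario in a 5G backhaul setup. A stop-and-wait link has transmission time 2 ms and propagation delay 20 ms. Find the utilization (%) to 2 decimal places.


Given: Ttrans = 2 ms, Tprop = 20 ms
RTT = 2 * Tprop = 2 * 20 = 40 ms
U = Ttrans / (Ttrans + RTT)
U = 2 / (2 + 40)
U = 2 / 42 = 0.047619
U% = 4.76%

4.76


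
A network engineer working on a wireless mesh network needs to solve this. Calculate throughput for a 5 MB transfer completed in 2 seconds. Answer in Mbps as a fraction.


Given: file = 5 MB, time = 2 s
File in Mb = 5 * 8 = 40 Mb
Throughput = 40 / 2 Mbps
Throughput = 20 Mbps

20


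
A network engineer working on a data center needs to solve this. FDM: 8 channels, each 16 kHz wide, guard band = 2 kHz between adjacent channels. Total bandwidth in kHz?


Given: 8 channels, 16 kHz each, guard = 2 kHz
Channel bandwidth = 8 * 16 = 128 kHz
Guard bands = 7 gaps * 2 kHz = 14 kHz
Total = 128 + 14 = 142 kHz

142


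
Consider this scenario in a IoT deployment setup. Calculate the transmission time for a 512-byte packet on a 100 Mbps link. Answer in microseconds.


Given: packet = 512 bytes, bandwidth = 100 Mbps
Packet in bits = 512 * 8 = 4096 bits
Bandwidth = 100 * 10^6 = 100000000 bps
Time = 4096 / 100000000 seconds
Time in us = 4096 * 10^6 / 100000000 = 40.96

40.96


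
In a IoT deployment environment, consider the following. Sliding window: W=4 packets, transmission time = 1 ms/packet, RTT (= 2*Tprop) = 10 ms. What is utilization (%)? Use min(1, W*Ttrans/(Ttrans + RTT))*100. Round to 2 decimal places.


Given: W = 4, Ttrans = 1 ms, RTT = 10 ms (= 2 * Tprop, Tprop = 5 ms)
Cycle time = Ttrans + RTT = 1 + 10 = 11 ms (first packet sent until its ACK returns)
W * Ttrans = 4 * 1 = 4 ms of sending per cycle
W * Ttrans / (Ttrans + RTT) = 4 / 11 = 0.363636
U = min(1, 0.363636) = 0.363636
U% = 36.36%

36.36


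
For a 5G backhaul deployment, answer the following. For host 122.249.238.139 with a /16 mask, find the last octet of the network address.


Given: IP = 122.249.238.139, prefix = /16
Subnet mask = 255.255.0.0
Last octet of IP: 139
Last octet of mask: 0
Network last octet = 139 AND 0 = 0

0


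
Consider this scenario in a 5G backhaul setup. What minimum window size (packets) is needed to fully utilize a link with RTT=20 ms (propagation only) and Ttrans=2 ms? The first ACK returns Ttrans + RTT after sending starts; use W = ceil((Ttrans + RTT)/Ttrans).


Given: Ttrans = 2 ms, RTT = 20 ms (= 2 * Tprop, Tprop = 10 ms)
Time until first ACK returns = Ttrans + RTT = 2 + 20 = 22 ms
Need W * Ttrans >= Ttrans + RTT  ->  W >= (Ttrans + RTT) / Ttrans
(Ttrans + RTT) / Ttrans = 22 / 2 = 11
W_min = ceil(11) = 11

11


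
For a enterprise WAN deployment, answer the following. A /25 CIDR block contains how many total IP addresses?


Given: CIDR prefix /25
Host bits = 32 - 25 = 7
Total addresses = 2^7 = 128

128


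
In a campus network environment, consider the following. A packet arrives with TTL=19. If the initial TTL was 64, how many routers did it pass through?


Given: initial TTL = 64, received TTL = 19
Hops = initial TTL - received TTL
Hops = 64 - 19 = 45

45


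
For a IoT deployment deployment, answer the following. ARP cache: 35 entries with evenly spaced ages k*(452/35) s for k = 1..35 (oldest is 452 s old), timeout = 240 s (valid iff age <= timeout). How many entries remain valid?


Ages are k * 452/35 s for k = 1..35 (spacing = 12.9143 s).
Entry k is valid iff k * 452/35 <= 240 iff k <= 35 * 240 / 452 = 18.5841
n_valid = floor(18.5841) = 18
(n_stale = 35 - 18 = 17)

18


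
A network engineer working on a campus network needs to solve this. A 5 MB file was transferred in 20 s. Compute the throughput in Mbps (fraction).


Given: file = 5 MB, time = 20 s
File in Mb = 5 * 8 = 40 Mb
Throughput = 40 / 20 Mbps
Throughput = 2 Mbps

2


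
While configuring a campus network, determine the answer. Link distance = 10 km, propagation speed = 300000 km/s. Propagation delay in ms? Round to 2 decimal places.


Given: distance = 10 km, speed = 300000 km/s
Delay = distance / speed = 10 / 300000 seconds
Delay in ms = 10 * 1000 / 300000
Delay = 0.0333 ms
Rounded to 2 dp = 0.03 ms

0.03


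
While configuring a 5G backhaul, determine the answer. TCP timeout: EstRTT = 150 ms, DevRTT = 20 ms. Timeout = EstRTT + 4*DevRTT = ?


Given: EstRTT = 150 ms, DevRTT = 20 ms
Timeout = EstRTT + 4 * DevRTT
4 * DevRTT = 4 * 20 = 80
Timeout = 150 + 80 = 230 ms

230


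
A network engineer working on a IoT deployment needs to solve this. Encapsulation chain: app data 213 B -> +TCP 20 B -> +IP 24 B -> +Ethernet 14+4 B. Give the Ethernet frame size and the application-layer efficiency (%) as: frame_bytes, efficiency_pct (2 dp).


TCP segment = 213 + 20 = 233 B
IP packet = 233 + 24 = 257 B
Ethernet frame = 257 + 14 + 4 = 275 B
Efficiency = app / frame = 213 / 275 = 0.774545 = 77.4545% -> 77.45% (2 dp)

275, 77.45


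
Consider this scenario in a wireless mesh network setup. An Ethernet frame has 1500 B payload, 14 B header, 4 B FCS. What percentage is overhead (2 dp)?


Given: payload = 1500 B, header = 14 B, trailer = 4 B
Overhead bytes = header + trailer = 14 + 4 = 18
Total frame = payload + overhead = 1500 + 18 = 1518
Overhead % = 18 / 1518 * 100 = 1.1858% -> 1.19% (2 dp)

1.19


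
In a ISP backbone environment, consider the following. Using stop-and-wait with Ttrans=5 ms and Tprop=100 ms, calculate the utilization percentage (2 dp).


Given: Ttrans = 5 ms, Tprop = 100 ms
RTT = 2 * Tprop = 2 * 100 = 200 ms
U = Ttrans / (Ttrans + RTT)
U = 5 / (5 + 200)
U = 5 / 205 = 0.02439
U% = 2.44%

2.44


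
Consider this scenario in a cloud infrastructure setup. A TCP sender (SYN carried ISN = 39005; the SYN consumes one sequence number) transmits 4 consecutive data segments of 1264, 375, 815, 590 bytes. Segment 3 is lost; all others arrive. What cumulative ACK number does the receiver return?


SYN uses sequence number 39005; first data byte = ISN + 1 = 39006.
Segment 1: SEQ = 39006, len = 1264 B, covers [39006, 40269]
Segment 2: SEQ = 40270, len = 375 B, covers [40270, 40644]
Segment 3: SEQ = 40645, len = 815 B, covers [40645, 41459] [LOST]
Segment 4: SEQ = 41460, len = 590 B, covers [41460, 42049]
In-order data received: bytes [39006, 40644] (segments 1..2).
Segment 3 missing -> gap begins at byte 40645; later segments buffered out of order.
Cumulative ACK = next expected in-order byte = 39006 + 1264 + 375 = 40645

40645


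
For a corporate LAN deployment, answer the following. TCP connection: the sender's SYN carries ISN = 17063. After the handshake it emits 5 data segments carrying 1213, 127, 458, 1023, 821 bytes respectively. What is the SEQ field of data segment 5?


The SYN occupies sequence number ISN = 17063, so the first data byte is ISN + 1 = 17064.
SEQ of data segment i = (ISN + 1) + sum of payload sizes of segments 1..i-1.
Segment 1: SEQ = 17064, payload = 1213 bytes
Segment 2: SEQ = 18277, payload = 127 bytes
Segment 3: SEQ = 18404, payload = 458 bytes
Segment 4: SEQ = 18862, payload = 1023 bytes
Segment 5: SEQ = 19885, payload = 821 bytes
SEQ of segment 5 = 17064 + 1213 + 127 + 458 + 1023 = 19885

19885


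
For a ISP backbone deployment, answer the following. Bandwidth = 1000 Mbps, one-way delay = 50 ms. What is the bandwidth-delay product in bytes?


Given: bandwidth = 1000 Mbps, delay = 50 ms
BDP in bits = 1000 * 10^6 * 50 / 1000
BDP in bits = 50000000
BDP in bytes = 50000000 / 8 = 6250000

6250000


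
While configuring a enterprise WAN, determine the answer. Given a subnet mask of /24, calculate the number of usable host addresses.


Given: subnet mask /24
Host bits = 32 - 24 = 8
Total addresses = 2^8 = 256
Usable hosts = 256 - 2 (network + broadcast) = 254

254


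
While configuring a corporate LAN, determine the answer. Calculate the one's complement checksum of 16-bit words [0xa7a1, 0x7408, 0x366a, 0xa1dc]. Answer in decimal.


Given words: [0xa7a1, 0x7408, 0x366a, 0xa1dc]
Step 1: Sum all words
Raw sum = 42913 + 29704 + 13930 + 41436 = 127983
Step 2: Fold carry: (62447 + 1) = 62448
One's complement = ~62448 & 0xFFFF = 3087

3087


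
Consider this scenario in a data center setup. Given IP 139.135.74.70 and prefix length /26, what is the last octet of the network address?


Given: IP = 139.135.74.70, prefix = /26
Subnet mask = 255.255.255.192
Last octet of IP: 70
Last octet of mask: 192
Network last octet = 70 AND 192 = 64

64


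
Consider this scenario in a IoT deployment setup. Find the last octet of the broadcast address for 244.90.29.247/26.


Given: IP = 244.90.29.247, prefix = /26
Host bits = 32 - 26 = 6
Network last octet = 247 AND mask = 192
Host part size = 2^6 - 1 = 63
Broadcast last octet = 192 OR 63 = 255

255


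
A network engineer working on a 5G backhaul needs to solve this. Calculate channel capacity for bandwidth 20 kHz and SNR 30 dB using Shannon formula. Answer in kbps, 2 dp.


Given: B = 20 kHz, SNR = 30 dB
SNR linear = 10^(30/10) = 1000
1 + SNR = 1001
log2(1001) = 9.9672262588
C = 20 * 1000 * 9.9672262588 = 199344.5252 bps
C = 199.344525 kbps -> 199.34 kbps (2 dp)

199.34


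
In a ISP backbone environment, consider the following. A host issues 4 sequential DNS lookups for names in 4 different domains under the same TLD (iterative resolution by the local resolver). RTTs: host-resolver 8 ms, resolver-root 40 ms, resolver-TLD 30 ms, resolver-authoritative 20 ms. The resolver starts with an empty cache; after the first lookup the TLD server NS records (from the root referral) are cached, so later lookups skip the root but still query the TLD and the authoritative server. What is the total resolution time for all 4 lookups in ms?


Lookup 1 (cold cache): local + root + TLD + auth = 8 + 40 + 30 + 20 = 98 ms
Lookups 2..4 (TLD NS cached -> skip root; new domain -> still ask TLD and auth): local + TLD + auth = 8 + 30 + 20 = 58 ms each
Remaining 3 lookups: 3 * 58 = 174 ms
Total = 98 + 174 = 272 ms

272


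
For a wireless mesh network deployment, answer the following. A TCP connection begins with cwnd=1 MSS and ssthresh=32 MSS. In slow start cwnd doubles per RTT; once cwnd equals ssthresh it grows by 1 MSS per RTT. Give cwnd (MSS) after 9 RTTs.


RTT 0: cwnd = 1 MSS (initial)
RTT 1: cwnd = 2 MSS (slow start, doubled)
RTT 2: cwnd = 4 MSS (slow start, doubled)
RTT 3: cwnd = 8 MSS (slow start, doubled)
RTT 4: cwnd = 16 MSS (slow start, doubled)
RTT 5: cwnd = 32 MSS (slow start, doubled)
RTT 6: cwnd = 33 MSS (congestion avoidance, +1)
RTT 7: cwnd = 34 MSS (congestion avoidance, +1)
RTT 8: cwnd = 35 MSS (congestion avoidance, +1)
RTT 9: cwnd = 36 MSS (congestion avoidance, +1)

36


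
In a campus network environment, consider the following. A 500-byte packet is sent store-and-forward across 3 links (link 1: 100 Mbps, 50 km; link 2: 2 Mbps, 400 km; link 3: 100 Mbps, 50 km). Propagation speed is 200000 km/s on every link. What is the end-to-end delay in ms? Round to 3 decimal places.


Packet = 500 bytes = 4000 bits. Store-and-forward: sum (t_trans + t_prop) per link.
Link 1: t_trans = 4000/(100*10^6) s = 0.0400 ms; t_prop = 50/200000 s = 0.2500 ms; subtotal = 0.2900 ms
Link 2: t_trans = 4000/(2*10^6) s = 2.0000 ms; t_prop = 400/200000 s = 2.0000 ms; subtotal = 4.0000 ms
Link 3: t_trans = 4000/(100*10^6) s = 0.0400 ms; t_prop = 50/200000 s = 0.2500 ms; subtotal = 0.2900 ms
End-to-end = 0.2900 + 4.0000 + 0.2900 = 4.5800 ms -> 4.580 ms (3 dp)

4.580


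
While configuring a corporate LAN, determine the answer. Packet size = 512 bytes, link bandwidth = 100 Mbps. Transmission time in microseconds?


Given: packet = 512 bytes, bandwidth = 100 Mbps
Packet in bits = 512 * 8 = 4096 bits
Bandwidth = 100 * 10^6 = 100000000 bps
Time = 4096 / 100000000 seconds
Time in us = 4096 * 10^6 / 100000000 = 40.96

40.96


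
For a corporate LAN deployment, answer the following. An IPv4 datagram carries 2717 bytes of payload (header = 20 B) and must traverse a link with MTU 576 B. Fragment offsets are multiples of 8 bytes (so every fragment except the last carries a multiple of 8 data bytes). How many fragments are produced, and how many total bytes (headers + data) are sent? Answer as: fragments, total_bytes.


Max data per non-final fragment = floor((MTU - header)/8)*8 = floor((576 - 20)/8)*8 = floor(556/8)*8 = 552 B
Final fragment needs no 8-byte alignment: it can carry up to MTU - header = 556 B
Non-final fragments needed = ceil((payload - 556) / 552) = ceil(2161/552) = ceil(3.9149) = 4
Number of fragments = 4 + 1 = 5
Fragment sizes (data): 4 * 552 B + 509 B (last, 509 <= 556 OK)
Total bytes sent = payload + n_frags * header = 2717 + 5*20 = 2717 + 100 = 2817 B

5, 2817


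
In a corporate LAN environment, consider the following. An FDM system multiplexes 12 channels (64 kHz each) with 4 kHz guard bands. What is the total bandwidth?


Given: 12 channels, 64 kHz each, guard = 4 kHz
Channel bandwidth = 12 * 64 = 768 kHz
Guard bands = 11 gaps * 4 kHz = 44 kHz
Total = 768 + 44 = 812 kHz

812


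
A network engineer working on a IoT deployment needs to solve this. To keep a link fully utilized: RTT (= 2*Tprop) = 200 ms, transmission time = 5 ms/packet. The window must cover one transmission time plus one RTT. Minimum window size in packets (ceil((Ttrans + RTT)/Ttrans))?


Given: Ttrans = 5 ms, RTT = 200 ms (= 2 * Tprop, Tprop = 100 ms)
Time until first ACK returns = Ttrans + RTT = 5 + 200 = 205 ms
Need W * Ttrans >= Ttrans + RTT  ->  W >= (Ttrans + RTT) / Ttrans
(Ttrans + RTT) / Ttrans = 205 / 5 = 41
W_min = ceil(41) = 41

41


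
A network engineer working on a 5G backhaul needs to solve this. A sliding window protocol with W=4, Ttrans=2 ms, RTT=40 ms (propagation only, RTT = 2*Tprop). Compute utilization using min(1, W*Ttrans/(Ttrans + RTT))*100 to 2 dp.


Given: W = 4, Ttrans = 2 ms, RTT = 40 ms (= 2 * Tprop, Tprop = 20 ms)
Cycle time = Ttrans + RTT = 2 + 40 = 42 ms (first packet sent until its ACK returns)
W * Ttrans = 4 * 2 = 8 ms of sending per cycle
W * Ttrans / (Ttrans + RTT) = 8 / 42 = 0.190476
U = min(1, 0.190476) = 0.190476
U% = 19.05%

19.05


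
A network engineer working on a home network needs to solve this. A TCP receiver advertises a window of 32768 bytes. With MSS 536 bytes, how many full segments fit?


Given: RWND = 32768 bytes, MSS = 536 bytes
Full segments = floor(RWND / MSS)
Full segments = floor(32768 / 536)
Full segments = floor(61.1343) = 61

61


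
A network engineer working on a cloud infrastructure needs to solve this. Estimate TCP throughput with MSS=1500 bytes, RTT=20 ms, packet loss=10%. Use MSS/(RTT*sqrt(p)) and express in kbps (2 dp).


Given: MSS = 1500 bytes, RTT = 20 ms, loss = 10%
RTT in seconds = 20 / 1000 = 0.02
Loss rate = 10% = 0.1
sqrt(loss) = sqrt(0.1) = 0.316227766017
Throughput (bytes/s) = 1500 / (0.02 * 0.316227766017) = 237170.8245
Throughput (kbps) = 237170.8245 * 8 / 1000 = 1897.366596 -> 1897.37 kbps (2 dp)

1897.37


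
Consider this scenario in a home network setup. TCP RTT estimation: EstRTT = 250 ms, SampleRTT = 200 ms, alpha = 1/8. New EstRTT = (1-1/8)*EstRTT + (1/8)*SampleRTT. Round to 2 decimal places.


Given: EstRTT = 250 ms, SampleRTT = 200 ms, alpha = 1/8
New EstRTT = (1 - alpha) * EstRTT + alpha * SampleRTT
(7/8) * 250 = 218.75
(1/8) * 200 = 25
New EstRTT = 218.75 + 25 = 243.75 ms -> 243.75 ms (2 dp)

243.75


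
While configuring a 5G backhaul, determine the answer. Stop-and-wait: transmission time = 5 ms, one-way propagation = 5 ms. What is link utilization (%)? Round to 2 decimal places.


Given: Ttrans = 5 ms, Tprop = 5 ms
RTT = 2 * Tprop = 2 * 5 = 10 ms
U = Ttrans / (Ttrans + RTT)
U = 5 / (5 + 10)
U = 5 / 15 = 0.333333
U% = 33.33%

33.33


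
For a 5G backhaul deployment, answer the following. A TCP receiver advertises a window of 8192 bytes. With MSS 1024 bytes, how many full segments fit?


Given: RWND = 8192 bytes, MSS = 1024 bytes
Full segments = floor(RWND / MSS)
Full segments = floor(8192 / 1024)
Full segments = floor(8.0) = 8

8


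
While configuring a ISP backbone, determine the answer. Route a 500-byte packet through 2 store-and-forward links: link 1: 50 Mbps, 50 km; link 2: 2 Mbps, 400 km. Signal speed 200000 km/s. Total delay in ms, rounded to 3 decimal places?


Packet = 500 bytes = 4000 bits. Store-and-forward: sum (t_trans + t_prop) per link.
Link 1: t_trans = 4000/(50*10^6) s = 0.0800 ms; t_prop = 50/200000 s = 0.2500 ms; subtotal = 0.3300 ms
Link 2: t_trans = 4000/(2*10^6) s = 2.0000 ms; t_prop = 400/200000 s = 2.0000 ms; subtotal = 4.0000 ms
End-to-end = 0.3300 + 4.0000 = 4.3300 ms -> 4.330 ms (3 dp)

4.330


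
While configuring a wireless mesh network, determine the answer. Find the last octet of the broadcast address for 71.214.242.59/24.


Given: IP = 71.214.242.59, prefix = /24
Host bits = 32 - 24 = 8
Network last octet = 59 AND mask = 0
Host part size = 2^8 - 1 = 255
Broadcast last octet = 0 OR 255 = 255

255


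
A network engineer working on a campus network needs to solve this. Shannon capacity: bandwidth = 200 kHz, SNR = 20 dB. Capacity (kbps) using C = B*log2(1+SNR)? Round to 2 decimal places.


Given: B = 200 kHz, SNR = 20 dB
SNR linear = 10^(20/10) = 100
1 + SNR = 101
log2(101) = 6.6582114828
C = 200 * 1000 * 6.6582114828 = 1331642.2966 bps
C = 1331.642297 kbps -> 1331.64 kbps (2 dp)

1331.64


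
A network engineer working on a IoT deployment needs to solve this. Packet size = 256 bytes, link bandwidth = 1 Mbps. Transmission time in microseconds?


Given: packet = 256 bytes, bandwidth = 1 Mbps
Packet in bits = 256 * 8 = 2048 bits
Bandwidth = 1 * 10^6 = 1000000 bps
Time = 2048 / 1000000 seconds
Time in us = 2048 * 10^6 / 1000000 = 2048

2048


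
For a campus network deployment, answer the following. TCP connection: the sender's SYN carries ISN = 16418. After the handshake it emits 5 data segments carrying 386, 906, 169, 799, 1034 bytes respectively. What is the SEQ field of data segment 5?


The SYN occupies sequence number ISN = 16418, so the first data byte is ISN + 1 = 16419.
SEQ of data segment i = (ISN + 1) + sum of payload sizes of segments 1..i-1.
Segment 1: SEQ = 16419, payload = 386 bytes
Segment 2: SEQ = 16805, payload = 906 bytes
Segment 3: SEQ = 17711, payload = 169 bytes
Segment 4: SEQ = 17880, payload = 799 bytes
Segment 5: SEQ = 18679, payload = 1034 bytes
SEQ of segment 5 = 16419 + 386 + 906 + 169 + 799 = 18679

18679


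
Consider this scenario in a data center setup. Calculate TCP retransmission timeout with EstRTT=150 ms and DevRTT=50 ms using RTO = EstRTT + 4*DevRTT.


Given: EstRTT = 150 ms, DevRTT = 50 ms
Timeout = EstRTT + 4 * DevRTT
4 * DevRTT = 4 * 50 = 200
Timeout = 150 + 200 = 350 ms

350


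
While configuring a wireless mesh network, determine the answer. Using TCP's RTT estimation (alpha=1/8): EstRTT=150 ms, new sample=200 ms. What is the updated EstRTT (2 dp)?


Given: EstRTT = 150 ms, SampleRTT = 200 ms, alpha = 1/8
New EstRTT = (1 - alpha) * EstRTT + alpha * SampleRTT
(7/8) * 150 = 131.25
(1/8) * 200 = 25
New EstRTT = 131.25 + 25 = 156.25 ms -> 156.25 ms (2 dp)

156.25


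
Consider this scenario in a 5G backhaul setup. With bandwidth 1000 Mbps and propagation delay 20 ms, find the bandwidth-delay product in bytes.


Given: bandwidth = 1000 Mbps, delay = 20 ms
BDP in bits = 1000 * 10^6 * 20 / 1000
BDP in bits = 20000000
BDP in bytes = 20000000 / 8 = 2500000

2500000


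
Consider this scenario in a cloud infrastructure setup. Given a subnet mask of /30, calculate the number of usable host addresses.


Given: subnet mask /30
Host bits = 32 - 30 = 2
Total addresses = 2^2 = 4
Usable hosts = 4 - 2 (network + broadcast) = 2

2


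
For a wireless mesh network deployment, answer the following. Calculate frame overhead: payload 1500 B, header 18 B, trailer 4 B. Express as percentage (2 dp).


Given: payload = 1500 B, header = 18 B, trailer = 4 B
Overhead bytes = header + trailer = 18 + 4 = 22
Total frame = payload + overhead = 1500 + 22 = 1522
Overhead % = 22 / 1522 * 100 = 1.4455% -> 1.45% (2 dp)

1.45


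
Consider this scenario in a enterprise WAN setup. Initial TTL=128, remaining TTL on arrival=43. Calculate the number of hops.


Given: initial TTL = 128, received TTL = 43
Hops = initial TTL - received TTL
Hops = 128 - 43 = 85

85


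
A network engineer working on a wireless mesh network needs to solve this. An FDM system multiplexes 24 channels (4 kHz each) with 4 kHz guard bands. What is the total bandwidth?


Given: 24 channels, 4 kHz each, guard = 4 kHz
Channel bandwidth = 24 * 4 = 96 kHz
Guard bands = 23 gaps * 4 kHz = 92 kHz
Total = 96 + 92 = 188 kHz

188


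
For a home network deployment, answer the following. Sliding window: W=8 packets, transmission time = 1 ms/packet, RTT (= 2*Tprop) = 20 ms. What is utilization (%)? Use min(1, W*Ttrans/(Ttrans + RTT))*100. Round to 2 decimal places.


Given: W = 8, Ttrans = 1 ms, RTT = 20 ms (= 2 * Tprop, Tprop = 10 ms)
Cycle time = Ttrans + RTT = 1 + 20 = 21 ms (first packet sent until its ACK returns)
W * Ttrans = 8 * 1 = 8 ms of sending per cycle
W * Ttrans / (Ttrans + RTT) = 8 / 21 = 0.380952
U = min(1, 0.380952) = 0.380952
U% = 38.10%

38.10


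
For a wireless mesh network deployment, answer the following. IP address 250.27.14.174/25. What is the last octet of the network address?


Given: IP = 250.27.14.174, prefix = /25
Subnet mask = 255.255.255.128
Last octet of IP: 174
Last octet of mask: 128
Network last octet = 174 AND 128 = 128

128


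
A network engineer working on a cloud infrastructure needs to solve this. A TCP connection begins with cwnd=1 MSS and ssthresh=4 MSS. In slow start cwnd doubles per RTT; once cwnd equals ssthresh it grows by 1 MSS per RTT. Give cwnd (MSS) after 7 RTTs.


RTT 0: cwnd = 1 MSS (initial)
RTT 1: cwnd = 2 MSS (slow start, doubled)
RTT 2: cwnd = 4 MSS (slow start, doubled)
RTT 3: cwnd = 5 MSS (congestion avoidance, +1)
RTT 4: cwnd = 6 MSS (congestion avoidance, +1)
RTT 5: cwnd = 7 MSS (congestion avoidance, +1)
RTT 6: cwnd = 8 MSS (congestion avoidance, +1)
RTT 7: cwnd = 9 MSS (congestion avoidance, +1)

9


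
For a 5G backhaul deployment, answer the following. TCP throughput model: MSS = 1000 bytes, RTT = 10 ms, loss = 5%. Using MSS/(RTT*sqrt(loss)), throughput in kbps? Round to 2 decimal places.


Given: MSS = 1000 bytes, RTT = 10 ms, loss = 5%
RTT in seconds = 10 / 1000 = 0.01
Loss rate = 5% = 0.05
sqrt(loss) = sqrt(0.05) = 0.223606797750
Throughput (bytes/s) = 1000 / (0.01 * 0.223606797750) = 447213.5955
Throughput (kbps) = 447213.5955 * 8 / 1000 = 3577.708764 -> 3577.71 kbps (2 dp)

3577.71
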